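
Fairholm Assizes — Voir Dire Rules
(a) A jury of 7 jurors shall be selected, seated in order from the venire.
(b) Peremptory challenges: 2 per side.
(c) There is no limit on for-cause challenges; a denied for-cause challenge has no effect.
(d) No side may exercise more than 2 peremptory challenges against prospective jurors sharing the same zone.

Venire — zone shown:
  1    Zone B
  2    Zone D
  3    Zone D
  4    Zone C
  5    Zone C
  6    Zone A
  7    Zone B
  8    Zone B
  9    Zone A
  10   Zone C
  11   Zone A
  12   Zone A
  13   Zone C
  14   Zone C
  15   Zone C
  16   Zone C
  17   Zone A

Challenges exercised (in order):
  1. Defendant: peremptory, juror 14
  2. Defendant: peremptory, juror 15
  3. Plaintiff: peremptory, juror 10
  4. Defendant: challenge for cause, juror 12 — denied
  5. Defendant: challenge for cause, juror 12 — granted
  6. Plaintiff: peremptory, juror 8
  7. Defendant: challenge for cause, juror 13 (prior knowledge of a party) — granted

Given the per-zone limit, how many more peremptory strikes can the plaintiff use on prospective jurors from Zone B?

Plaintiff peremptories so far: #10, #8 — 2 of 2 used, 0 left overall.
Against Zone B: #8 — 1 used; per-zone cap 2 leaves 1.
Binding limit: min(0, 1) = 0.

0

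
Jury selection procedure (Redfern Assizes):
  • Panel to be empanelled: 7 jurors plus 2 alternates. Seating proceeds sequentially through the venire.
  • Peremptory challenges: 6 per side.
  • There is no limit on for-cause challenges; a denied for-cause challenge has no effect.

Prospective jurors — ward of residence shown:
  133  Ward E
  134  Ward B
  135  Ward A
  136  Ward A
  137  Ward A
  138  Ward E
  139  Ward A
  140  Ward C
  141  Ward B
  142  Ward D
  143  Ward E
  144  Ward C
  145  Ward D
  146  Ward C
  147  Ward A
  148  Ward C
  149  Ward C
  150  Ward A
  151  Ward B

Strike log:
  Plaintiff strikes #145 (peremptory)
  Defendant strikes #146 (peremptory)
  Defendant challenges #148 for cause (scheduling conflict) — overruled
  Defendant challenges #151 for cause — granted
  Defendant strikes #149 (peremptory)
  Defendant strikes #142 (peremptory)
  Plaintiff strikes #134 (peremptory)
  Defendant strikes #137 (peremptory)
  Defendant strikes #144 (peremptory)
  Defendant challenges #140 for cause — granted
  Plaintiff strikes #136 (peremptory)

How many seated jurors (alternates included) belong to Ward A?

4

Removed: #134, #136, #137, #140, #142, #144, #145, #146, #149, #151.
Seated (9 incl. alternates): #133, #135, #138, #139, #141, #143, #147, #148, #150.
Of those, in Ward A: #135, #139, #147, #150 → 4.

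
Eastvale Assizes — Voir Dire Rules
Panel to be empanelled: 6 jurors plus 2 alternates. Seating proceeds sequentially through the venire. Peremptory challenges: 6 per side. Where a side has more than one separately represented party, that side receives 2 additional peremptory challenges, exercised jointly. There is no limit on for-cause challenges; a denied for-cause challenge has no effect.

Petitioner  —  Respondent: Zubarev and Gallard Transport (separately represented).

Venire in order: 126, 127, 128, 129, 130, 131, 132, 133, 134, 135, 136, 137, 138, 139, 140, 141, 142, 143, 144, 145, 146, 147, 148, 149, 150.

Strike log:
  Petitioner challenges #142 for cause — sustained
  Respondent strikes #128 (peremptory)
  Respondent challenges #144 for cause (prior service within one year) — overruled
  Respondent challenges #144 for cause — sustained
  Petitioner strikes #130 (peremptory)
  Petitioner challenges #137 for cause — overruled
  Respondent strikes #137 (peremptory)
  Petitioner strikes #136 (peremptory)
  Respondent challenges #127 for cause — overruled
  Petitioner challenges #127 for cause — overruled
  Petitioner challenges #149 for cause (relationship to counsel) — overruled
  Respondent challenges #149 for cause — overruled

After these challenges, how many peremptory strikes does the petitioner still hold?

4

Petitioner allotment: 6.
Petitioner peremptories used: #130, #136 — 2 (for-cause on #142, #137, #127, #149 don't count).
Remaining: 6 − 2 = 4.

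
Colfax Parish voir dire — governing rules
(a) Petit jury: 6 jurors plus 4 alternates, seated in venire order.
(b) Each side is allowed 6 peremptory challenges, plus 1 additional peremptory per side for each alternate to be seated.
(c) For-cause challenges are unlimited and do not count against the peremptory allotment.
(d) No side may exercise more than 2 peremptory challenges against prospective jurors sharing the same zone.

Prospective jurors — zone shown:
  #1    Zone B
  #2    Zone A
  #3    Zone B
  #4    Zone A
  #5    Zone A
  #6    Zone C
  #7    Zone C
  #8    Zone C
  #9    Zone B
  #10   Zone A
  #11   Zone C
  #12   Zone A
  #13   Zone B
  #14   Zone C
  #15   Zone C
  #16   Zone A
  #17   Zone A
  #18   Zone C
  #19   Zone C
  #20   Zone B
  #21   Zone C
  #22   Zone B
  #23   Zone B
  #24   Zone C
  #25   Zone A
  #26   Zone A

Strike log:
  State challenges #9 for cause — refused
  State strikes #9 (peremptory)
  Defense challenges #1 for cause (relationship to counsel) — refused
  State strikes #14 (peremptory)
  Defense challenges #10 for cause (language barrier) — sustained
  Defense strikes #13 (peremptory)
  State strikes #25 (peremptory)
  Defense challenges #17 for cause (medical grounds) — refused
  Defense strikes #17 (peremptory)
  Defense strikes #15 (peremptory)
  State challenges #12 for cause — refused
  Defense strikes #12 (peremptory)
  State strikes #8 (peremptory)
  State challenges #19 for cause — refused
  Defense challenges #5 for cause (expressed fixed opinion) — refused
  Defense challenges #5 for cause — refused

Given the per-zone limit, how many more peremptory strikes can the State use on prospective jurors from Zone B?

1

State peremptories so far: #9, #14, #25, #8 — 4 of 10 used, 6 left overall.
Against Zone B: #9 — 1 used; per-zone cap 2 leaves 1.
Binding limit: min(6, 1) = 1.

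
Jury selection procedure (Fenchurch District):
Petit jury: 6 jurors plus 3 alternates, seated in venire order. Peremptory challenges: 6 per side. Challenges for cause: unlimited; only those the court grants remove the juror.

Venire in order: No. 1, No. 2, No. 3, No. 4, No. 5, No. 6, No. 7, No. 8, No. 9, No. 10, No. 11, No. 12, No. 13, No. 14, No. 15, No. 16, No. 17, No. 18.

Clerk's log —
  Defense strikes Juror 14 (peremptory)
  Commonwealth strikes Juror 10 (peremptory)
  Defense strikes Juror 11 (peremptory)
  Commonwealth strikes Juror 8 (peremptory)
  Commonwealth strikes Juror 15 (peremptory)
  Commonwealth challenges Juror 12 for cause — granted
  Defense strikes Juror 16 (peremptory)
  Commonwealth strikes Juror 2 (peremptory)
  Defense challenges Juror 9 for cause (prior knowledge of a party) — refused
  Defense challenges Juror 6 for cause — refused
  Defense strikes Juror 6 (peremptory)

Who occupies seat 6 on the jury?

9

Removed: #2, #6, #8, #10, #11, #12, #14, #15, #16. (#9 stays — for-cause denied.)
Seating in order: seats 1–6 → #1, #3, #4, #5, #7, #9; alternates → #13, #17, #18.
So seat 6 is #9.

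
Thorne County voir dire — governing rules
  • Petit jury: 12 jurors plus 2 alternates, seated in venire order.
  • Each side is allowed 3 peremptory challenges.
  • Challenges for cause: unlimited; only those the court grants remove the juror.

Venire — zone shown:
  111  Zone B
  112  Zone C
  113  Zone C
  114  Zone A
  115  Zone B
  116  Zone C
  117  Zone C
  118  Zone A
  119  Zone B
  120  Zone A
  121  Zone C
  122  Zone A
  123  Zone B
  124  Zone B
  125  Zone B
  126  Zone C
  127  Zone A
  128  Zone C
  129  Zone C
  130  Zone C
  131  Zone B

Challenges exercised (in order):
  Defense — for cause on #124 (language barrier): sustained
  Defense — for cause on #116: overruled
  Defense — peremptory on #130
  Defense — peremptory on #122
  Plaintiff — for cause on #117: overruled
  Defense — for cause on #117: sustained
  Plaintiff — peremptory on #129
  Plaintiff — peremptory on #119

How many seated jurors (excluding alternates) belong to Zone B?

4

Removed: #117, #119, #122, #124, #129, #130.
Seated jurors 1–12: #111, #112, #113, #114, #115, #116, #118, #120, #121, #123, #125, #126 (alternates #127, #128 not counted).
Of those, in Zone B: #111, #115, #123, #125 → 4.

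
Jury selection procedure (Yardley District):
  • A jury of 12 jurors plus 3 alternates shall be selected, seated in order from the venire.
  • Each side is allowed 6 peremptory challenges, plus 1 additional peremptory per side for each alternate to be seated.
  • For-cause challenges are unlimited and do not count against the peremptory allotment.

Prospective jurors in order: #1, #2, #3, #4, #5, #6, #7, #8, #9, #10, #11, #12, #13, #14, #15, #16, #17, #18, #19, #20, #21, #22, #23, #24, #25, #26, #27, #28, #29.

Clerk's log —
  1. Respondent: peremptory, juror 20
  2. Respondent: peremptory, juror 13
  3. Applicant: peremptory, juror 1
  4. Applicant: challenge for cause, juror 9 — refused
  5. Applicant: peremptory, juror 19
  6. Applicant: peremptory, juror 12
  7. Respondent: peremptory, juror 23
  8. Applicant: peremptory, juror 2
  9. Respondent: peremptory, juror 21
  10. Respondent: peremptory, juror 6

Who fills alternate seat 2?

Removed: #1, #2, #6, #12, #13, #19, #20, #21, #23. (#9 stays — for-cause denied.)
Filling seats in venire order through position 14: #3, #4, #5, #7, #8, #9, #10, #11, #14, #15, #16, #17, #18, #22.
So alternate 2 is #22.

22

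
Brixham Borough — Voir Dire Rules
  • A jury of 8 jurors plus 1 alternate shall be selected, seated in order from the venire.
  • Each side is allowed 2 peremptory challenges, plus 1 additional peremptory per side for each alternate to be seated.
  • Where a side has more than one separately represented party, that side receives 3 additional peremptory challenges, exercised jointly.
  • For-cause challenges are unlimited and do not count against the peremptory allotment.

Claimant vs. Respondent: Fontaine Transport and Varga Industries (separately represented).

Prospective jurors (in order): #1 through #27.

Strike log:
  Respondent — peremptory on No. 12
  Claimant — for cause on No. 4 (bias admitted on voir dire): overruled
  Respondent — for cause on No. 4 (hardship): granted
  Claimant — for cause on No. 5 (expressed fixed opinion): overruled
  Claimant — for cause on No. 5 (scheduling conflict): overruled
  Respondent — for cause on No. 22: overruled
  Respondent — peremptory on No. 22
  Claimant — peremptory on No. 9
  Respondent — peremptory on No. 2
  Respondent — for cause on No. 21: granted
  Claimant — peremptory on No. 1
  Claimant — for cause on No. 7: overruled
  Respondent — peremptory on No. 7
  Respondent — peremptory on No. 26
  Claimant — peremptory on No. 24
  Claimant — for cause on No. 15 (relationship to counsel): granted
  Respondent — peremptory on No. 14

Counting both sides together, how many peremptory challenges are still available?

Claimant allotment: 2 base + 1 × 1 alternate = 3. Respondent allotment: 2 base + 1 × 1 alternate + 3 multi-party = 6.
Claimant peremptories used: #9, #1, #24 — 3 (for-cause on #4, #5, #5, #7, #15 don't count).
Respondent peremptories used: #12, #22, #2, #7, #26, #14 — 6 (for-cause on #4, #22, #21 don't count).
Remaining: (3 − 3) + (6 − 6) = 0.

0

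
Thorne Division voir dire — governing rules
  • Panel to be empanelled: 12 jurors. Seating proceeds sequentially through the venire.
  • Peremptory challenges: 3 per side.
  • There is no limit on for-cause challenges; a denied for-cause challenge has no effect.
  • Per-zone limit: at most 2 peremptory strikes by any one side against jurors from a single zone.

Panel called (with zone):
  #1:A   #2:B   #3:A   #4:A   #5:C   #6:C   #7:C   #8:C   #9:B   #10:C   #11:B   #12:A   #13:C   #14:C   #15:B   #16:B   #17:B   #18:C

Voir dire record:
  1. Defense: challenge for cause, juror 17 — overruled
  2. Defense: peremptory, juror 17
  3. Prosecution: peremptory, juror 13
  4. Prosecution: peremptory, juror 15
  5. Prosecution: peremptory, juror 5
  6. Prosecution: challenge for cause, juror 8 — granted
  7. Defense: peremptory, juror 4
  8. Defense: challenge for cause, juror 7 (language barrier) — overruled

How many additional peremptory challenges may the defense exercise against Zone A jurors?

Defense peremptories so far: #17, #4 — 2 of 3 used, 1 left overall.
Against Zone A: #4 — 1 used; per-zone cap 2 leaves 1.
Binding limit: min(1, 1) = 1.

1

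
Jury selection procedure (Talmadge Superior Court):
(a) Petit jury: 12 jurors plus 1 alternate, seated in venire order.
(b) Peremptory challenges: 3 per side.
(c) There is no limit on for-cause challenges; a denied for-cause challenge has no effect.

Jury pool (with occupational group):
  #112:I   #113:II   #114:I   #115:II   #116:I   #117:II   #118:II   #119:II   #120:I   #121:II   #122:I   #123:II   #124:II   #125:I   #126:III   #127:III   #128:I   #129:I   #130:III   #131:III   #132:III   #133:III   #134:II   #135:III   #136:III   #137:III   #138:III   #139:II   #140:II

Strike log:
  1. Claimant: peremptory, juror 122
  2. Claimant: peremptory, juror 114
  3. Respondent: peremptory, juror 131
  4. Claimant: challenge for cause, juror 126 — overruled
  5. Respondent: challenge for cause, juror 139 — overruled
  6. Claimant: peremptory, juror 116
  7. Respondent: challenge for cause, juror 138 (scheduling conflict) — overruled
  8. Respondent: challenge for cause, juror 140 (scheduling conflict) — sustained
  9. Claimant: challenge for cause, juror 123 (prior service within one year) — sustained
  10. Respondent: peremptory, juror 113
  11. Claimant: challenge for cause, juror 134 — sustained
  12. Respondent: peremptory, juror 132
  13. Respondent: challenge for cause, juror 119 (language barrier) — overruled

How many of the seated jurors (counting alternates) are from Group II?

6

Removed: #113, #114, #116, #122, #123, #131, #132, #134, #140.
Seated (13 incl. alternates): #112, #115, #117, #118, #119, #120, #121, #124, #125, #126, #127, #128, #129.
Of those, in Group II: #115, #117, #118, #119, #121, #124 → 6.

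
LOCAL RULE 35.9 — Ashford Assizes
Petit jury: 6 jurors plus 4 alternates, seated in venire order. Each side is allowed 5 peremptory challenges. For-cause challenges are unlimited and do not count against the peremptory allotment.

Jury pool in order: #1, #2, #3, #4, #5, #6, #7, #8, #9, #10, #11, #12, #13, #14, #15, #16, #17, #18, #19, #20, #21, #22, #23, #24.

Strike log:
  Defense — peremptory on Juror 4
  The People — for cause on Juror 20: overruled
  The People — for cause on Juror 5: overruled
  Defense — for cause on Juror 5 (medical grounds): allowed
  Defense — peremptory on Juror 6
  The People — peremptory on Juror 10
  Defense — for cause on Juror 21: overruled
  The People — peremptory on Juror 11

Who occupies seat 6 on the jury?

Removed: #4, #5, #6, #10, #11. (#20, #21 stay — for-cause denied.)
Seating in order: seats 1–6 → #1, #2, #3, #7, #8, #9; alternates → #12, #13, #14, #15.
So seat 6 is #9.

9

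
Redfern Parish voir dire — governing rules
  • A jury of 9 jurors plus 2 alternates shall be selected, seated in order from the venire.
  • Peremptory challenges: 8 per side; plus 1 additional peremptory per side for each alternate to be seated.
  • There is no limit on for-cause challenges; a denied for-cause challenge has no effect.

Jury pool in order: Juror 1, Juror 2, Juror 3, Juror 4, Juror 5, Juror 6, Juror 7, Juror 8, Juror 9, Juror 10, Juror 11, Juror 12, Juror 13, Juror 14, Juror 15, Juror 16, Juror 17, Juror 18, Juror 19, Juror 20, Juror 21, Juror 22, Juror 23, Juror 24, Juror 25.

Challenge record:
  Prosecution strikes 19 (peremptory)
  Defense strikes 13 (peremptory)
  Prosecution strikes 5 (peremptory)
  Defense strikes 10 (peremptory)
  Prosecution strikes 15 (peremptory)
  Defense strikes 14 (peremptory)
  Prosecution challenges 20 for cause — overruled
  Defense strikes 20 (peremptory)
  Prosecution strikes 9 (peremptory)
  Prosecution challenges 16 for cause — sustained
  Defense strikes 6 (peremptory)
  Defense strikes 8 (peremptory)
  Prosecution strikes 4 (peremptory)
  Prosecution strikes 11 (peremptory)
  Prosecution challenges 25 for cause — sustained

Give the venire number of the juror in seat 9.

Removed: #4, #5, #6, #8, #9, #10, #11, #13, #14, #15, #16, #19, #20, #25.
Seating in order: seats 1–9 → #1, #2, #3, #7, #12, #17, #18, #21, #22; alternates → #23, #24.
So seat 9 is #22.

22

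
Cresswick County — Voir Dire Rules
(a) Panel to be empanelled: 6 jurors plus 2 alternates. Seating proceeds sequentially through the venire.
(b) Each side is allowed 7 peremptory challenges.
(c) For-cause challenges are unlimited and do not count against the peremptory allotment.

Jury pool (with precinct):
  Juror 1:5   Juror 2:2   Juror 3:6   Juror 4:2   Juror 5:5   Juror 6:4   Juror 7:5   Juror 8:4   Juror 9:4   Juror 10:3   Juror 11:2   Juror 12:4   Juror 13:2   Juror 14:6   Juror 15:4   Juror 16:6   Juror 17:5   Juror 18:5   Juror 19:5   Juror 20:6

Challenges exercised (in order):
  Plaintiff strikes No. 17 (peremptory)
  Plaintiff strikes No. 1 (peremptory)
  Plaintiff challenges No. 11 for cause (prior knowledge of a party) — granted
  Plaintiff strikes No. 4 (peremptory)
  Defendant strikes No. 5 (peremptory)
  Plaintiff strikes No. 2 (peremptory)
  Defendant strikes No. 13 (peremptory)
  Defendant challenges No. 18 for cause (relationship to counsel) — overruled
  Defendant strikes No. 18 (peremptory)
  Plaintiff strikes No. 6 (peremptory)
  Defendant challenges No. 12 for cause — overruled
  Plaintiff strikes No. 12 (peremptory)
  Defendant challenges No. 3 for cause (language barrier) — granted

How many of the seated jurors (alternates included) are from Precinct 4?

3

Removed: #1, #2, #3, #4, #5, #6, #11, #12, #13, #17, #18.
Seated (8 incl. alternates): #7, #8, #9, #10, #14, #15, #16, #19.
Of those, in Precinct 4: #8, #9, #15 → 3.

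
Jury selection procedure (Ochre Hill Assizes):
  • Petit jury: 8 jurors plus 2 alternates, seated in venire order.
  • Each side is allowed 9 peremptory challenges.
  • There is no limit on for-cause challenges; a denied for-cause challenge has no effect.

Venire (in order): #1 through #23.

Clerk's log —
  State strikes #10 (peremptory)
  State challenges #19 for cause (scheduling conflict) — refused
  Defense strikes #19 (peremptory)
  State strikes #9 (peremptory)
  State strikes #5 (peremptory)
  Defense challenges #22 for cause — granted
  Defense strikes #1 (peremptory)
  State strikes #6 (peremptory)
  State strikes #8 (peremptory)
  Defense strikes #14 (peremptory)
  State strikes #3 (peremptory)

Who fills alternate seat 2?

18

Removed: #1, #3, #5, #6, #8, #9, #10, #14, #19, #22.
Seating in order: seats 1–8 → #2, #4, #7, #11, #12, #13, #15, #16; alternates → #17, #18.
So alternate 2 is #18.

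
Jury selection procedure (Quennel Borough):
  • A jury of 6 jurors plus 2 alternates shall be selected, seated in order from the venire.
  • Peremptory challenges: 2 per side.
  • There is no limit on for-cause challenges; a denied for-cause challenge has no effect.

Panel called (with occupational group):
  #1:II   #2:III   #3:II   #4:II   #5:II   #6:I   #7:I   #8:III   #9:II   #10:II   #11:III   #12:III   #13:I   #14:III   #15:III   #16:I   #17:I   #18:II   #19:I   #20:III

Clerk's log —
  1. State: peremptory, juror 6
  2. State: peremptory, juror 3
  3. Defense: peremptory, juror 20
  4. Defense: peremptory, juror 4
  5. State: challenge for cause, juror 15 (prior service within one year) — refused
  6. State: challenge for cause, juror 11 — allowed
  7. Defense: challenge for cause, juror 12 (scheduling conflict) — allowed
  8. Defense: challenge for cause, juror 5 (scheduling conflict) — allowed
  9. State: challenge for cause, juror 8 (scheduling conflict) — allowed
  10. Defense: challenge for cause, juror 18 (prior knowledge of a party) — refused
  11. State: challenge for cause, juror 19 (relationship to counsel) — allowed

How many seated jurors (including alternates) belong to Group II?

3

Removed: #3, #4, #5, #6, #8, #11, #12, #19, #20.
Seated (8 incl. alternates): #1, #2, #7, #9, #10, #13, #14, #15.
Of those, in Group II: #1, #9, #10 → 3.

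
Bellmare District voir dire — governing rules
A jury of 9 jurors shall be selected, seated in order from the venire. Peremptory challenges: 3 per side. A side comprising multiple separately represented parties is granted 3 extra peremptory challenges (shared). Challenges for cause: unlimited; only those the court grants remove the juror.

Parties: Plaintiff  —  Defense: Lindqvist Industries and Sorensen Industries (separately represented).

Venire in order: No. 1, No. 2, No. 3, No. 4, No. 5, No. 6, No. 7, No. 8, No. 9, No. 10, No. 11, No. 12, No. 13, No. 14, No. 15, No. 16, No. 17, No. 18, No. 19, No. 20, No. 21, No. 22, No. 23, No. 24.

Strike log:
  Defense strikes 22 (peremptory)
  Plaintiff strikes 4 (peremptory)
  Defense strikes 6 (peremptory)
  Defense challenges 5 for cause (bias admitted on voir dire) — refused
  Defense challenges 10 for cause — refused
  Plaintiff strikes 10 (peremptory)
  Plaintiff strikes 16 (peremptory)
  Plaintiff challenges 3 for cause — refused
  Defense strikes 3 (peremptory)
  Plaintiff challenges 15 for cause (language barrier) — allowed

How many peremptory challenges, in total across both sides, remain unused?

3

Plaintiff allotment: 3. Defense allotment: 3 base + 3 multi-party = 6.
Plaintiff peremptories used: #4, #10, #16 — 3 (for-cause on #3, #15 don't count).
Defense peremptories used: #22, #6, #3 — 3 (for-cause on #5, #10 don't count).
Remaining: (3 − 3) + (6 − 3) = 3.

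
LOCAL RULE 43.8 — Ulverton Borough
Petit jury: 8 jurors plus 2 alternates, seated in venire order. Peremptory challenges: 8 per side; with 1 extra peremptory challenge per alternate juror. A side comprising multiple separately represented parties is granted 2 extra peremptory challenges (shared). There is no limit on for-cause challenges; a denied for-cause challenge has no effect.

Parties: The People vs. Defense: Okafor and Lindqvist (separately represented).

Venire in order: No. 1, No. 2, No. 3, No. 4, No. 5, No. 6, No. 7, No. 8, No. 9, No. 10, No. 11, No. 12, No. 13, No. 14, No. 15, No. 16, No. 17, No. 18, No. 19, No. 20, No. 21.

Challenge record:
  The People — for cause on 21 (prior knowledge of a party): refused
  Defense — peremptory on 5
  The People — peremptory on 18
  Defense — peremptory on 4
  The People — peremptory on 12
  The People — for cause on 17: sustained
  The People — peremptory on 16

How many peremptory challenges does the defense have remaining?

10

Defense allotment: 8 base + 1 × 2 alternates + 2 multi-party = 12.
Defense peremptories used: #5, #4 — 2.
Remaining: 12 − 2 = 10.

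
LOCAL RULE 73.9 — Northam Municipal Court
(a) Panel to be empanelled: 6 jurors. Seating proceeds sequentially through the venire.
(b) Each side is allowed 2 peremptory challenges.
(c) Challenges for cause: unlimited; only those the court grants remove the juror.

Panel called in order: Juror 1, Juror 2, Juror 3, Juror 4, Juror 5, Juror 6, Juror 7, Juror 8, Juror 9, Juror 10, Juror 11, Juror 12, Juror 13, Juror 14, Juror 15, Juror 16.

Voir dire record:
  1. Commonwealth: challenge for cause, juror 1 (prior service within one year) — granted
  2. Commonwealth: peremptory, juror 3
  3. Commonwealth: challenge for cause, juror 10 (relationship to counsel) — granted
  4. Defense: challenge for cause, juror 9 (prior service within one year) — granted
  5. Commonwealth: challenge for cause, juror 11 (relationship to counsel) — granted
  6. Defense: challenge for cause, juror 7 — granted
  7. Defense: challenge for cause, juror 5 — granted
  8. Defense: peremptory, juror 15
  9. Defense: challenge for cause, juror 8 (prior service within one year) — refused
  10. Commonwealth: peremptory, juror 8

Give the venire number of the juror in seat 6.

14

Removed: #1, #3, #5, #7, #8, #9, #10, #11, #15.
Seating in order: seats 1–6 → #2, #4, #6, #12, #13, #14.
So seat 6 is #14.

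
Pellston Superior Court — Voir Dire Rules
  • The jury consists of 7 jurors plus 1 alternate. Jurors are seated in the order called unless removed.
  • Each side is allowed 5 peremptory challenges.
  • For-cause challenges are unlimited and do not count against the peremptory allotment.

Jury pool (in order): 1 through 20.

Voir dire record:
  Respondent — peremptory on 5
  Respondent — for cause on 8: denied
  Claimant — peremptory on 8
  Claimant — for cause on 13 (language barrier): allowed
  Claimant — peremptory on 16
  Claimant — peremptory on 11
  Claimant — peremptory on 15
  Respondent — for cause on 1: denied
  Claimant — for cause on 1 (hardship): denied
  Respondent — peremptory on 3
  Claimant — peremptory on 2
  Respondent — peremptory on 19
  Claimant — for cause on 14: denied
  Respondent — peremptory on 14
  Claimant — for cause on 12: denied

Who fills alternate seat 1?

17

Removed: #2, #3, #5, #8, #11, #13, #14, #15, #16, #19. (#1, #12 stay — for-cause denied.)
Seating in order: seats 1–7 → #1, #4, #6, #7, #9, #10, #12; alternates → #17.
So alternate 1 is #17.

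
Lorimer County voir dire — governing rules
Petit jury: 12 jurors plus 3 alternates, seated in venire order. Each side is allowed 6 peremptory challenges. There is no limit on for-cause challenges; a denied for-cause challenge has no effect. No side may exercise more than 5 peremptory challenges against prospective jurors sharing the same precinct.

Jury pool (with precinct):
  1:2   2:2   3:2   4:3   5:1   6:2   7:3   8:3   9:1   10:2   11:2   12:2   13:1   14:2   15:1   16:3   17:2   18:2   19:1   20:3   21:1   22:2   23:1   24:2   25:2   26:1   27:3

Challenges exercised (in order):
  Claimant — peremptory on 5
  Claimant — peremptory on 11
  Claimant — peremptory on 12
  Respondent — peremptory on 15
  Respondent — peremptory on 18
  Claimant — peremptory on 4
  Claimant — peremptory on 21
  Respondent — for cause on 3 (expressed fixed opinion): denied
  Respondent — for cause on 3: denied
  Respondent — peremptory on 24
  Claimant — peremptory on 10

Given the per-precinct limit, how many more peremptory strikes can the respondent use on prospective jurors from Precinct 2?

Respondent peremptories so far: #15, #18, #24 — 3 of 6 used, 3 left overall.
Against Precinct 2: #18, #24 — 2 used; per-precinct cap 5 leaves 3.
Binding limit: min(3, 3) = 3.

3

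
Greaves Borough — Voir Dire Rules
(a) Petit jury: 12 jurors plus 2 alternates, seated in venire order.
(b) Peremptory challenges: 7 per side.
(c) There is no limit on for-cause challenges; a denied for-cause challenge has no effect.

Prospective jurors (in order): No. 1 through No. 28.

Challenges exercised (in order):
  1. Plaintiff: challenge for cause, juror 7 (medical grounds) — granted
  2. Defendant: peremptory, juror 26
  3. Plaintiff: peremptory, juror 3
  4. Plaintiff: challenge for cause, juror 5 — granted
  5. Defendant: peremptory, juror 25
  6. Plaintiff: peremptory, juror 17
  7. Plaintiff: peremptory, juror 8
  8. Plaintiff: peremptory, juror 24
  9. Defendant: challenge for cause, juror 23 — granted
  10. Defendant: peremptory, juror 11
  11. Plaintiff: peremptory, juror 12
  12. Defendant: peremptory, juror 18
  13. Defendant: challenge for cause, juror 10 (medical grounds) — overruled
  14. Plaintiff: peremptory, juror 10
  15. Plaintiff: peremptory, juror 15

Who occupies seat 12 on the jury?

Removed: #3, #5, #7, #8, #10, #11, #12, #15, #17, #18, #23, #24, #25, #26.
Seating in order: seats 1–12 → #1, #2, #4, #6, #9, #13, #14, #16, #19, #20, #21, #22; alternates → #27, #28.
So seat 12 is #22.

22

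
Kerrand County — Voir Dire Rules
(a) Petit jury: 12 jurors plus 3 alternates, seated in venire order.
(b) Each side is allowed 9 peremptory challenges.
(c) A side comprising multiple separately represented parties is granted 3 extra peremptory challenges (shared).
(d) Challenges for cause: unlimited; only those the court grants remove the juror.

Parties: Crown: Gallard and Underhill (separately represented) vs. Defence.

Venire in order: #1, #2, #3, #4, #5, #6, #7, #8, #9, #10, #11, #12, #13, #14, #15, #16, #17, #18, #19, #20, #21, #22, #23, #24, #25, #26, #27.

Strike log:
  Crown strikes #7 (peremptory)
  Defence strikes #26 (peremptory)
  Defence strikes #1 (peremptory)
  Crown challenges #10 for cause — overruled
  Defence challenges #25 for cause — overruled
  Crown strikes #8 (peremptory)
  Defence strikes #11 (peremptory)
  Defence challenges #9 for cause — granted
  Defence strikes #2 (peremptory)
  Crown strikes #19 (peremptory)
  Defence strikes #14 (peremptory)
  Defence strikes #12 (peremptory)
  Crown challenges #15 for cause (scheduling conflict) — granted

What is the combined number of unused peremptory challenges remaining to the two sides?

12

Crown allotment: 9 base + 3 multi-party = 12. Defence allotment: 9.
Crown peremptories used: #7, #8, #19 — 3 (for-cause on #10, #15 don't count).
Defence peremptories used: #26, #1, #11, #2, #14, #12 — 6 (for-cause on #25, #9 don't count).
Remaining: (12 − 3) + (9 − 6) = 12.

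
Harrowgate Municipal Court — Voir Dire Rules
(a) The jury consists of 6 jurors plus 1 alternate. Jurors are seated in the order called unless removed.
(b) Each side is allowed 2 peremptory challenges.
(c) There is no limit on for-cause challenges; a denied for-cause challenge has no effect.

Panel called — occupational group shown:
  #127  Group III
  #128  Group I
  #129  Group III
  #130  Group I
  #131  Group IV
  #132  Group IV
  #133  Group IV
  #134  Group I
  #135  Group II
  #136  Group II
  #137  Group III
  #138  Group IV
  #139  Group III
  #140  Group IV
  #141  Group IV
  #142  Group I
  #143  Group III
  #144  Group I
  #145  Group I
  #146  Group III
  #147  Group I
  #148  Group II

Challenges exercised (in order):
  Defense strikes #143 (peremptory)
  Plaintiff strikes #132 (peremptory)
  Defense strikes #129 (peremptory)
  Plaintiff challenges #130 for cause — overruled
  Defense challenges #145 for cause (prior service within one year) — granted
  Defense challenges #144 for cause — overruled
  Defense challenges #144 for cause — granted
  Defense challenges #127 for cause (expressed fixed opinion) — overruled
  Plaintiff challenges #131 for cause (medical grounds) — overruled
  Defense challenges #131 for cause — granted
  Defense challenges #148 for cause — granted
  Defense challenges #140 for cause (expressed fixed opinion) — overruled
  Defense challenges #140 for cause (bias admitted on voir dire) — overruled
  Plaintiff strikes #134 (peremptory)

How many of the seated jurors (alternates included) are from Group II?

2

Removed: #129, #131, #132, #134, #143, #144, #145, #148.
Seated (7 incl. alternates): #127, #128, #130, #133, #135, #136, #137.
Of those, in Group II: #135, #136 → 2.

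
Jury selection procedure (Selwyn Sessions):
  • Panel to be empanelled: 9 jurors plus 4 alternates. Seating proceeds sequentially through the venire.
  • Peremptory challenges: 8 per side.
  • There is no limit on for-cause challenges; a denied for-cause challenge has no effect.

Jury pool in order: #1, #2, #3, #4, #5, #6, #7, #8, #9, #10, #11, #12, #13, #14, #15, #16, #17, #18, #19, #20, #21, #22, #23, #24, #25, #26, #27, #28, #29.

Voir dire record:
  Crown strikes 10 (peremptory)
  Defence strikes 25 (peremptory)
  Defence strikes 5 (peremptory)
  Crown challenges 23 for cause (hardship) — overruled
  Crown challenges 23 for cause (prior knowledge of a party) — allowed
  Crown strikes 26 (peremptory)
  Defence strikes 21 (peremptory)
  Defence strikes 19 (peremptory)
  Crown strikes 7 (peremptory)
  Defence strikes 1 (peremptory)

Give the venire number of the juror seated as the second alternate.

15

Removed: #1, #5, #7, #10, #19, #21, #23, #25, #26.
Filling seats in venire order through position 11: #2, #3, #4, #6, #8, #9, #11, #12, #13, #14, #15.
So alternate 2 is #15.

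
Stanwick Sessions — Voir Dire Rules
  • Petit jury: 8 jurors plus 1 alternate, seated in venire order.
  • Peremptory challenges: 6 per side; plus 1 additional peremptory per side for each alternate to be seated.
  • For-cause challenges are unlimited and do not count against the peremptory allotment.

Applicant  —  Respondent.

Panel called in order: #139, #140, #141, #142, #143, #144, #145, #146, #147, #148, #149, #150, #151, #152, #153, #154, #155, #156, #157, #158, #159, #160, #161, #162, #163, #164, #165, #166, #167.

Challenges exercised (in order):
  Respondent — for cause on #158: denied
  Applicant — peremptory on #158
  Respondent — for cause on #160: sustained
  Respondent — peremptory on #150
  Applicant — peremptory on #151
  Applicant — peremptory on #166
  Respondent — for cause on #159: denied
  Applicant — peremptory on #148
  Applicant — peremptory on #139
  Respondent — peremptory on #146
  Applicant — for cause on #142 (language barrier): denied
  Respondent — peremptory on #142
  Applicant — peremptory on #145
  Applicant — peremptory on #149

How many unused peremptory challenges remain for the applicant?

Applicant allotment: 6 base + 1 × 1 alternate = 7.
Applicant peremptories used: #158, #151, #166, #148, #139, #145, #149 — 7 (the for-cause on #142 doesn't count).
Remaining: 7 − 7 = 0.

0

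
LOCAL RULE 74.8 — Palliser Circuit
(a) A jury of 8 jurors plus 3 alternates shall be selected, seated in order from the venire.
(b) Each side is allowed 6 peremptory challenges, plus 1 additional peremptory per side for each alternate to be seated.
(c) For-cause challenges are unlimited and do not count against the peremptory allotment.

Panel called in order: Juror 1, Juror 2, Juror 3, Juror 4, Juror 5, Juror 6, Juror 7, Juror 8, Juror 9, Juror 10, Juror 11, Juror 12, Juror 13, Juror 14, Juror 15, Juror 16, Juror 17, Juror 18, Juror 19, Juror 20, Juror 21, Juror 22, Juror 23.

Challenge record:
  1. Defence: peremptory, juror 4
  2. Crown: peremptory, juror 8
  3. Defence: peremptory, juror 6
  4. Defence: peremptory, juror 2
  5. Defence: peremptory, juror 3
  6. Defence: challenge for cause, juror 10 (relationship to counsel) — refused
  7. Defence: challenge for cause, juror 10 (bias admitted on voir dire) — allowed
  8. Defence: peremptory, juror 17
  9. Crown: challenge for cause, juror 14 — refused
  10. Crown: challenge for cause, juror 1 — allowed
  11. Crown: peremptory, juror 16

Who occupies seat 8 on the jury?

Removed: #1, #2, #3, #4, #6, #8, #10, #16, #17. (#14 stays — for-cause denied.)
Seating in order: seats 1–8 → #5, #7, #9, #11, #12, #13, #14, #15; alternates → #18, #19, #20.
So seat 8 is #15.

15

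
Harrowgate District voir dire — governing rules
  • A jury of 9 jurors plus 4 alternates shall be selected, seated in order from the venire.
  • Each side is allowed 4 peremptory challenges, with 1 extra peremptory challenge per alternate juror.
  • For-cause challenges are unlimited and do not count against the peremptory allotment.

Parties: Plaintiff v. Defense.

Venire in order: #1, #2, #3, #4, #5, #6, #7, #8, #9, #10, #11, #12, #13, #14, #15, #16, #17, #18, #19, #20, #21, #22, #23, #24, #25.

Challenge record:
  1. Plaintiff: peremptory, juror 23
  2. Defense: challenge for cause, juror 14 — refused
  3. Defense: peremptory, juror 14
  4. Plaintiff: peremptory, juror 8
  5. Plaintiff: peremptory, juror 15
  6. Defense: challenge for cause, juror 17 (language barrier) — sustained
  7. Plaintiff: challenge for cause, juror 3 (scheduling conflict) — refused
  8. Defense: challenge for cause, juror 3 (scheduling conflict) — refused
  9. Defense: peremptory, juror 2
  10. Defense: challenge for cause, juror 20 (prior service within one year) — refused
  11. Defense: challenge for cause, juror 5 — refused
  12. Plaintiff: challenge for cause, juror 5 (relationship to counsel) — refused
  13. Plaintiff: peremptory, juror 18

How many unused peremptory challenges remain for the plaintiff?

Plaintiff allotment: 4 base + 1 × 4 alternates = 8.
Plaintiff peremptories used: #23, #8, #15, #18 — 4 (for-cause on #3, #5 don't count).
Remaining: 8 − 4 = 4.

4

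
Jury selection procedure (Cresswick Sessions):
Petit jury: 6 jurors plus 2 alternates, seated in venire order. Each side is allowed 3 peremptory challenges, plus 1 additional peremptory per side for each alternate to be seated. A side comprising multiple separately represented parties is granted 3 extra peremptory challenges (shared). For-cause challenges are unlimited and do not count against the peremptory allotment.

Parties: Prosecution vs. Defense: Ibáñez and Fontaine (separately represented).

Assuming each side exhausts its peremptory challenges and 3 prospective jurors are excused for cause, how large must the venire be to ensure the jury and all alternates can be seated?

24

Seats to fill: 6 + 2 alternates = 8.
Peremptories — Prosecution: 3 + 1×2 = 5; Defense: 3 + 1×2 + 3 = 8; total 13.
For-cause removals: 3.
Minimum venire: 8 + 13 + 3 = 24.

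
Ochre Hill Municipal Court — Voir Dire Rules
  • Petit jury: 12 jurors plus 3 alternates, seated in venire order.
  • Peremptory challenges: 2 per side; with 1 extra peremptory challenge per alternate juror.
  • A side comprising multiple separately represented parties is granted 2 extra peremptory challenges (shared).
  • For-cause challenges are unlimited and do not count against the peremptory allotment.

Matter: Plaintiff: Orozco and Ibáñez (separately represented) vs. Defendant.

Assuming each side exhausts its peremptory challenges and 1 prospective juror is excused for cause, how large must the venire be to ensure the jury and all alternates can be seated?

28

Seats to fill: 12 + 3 alternates = 15.
Peremptories — Plaintiff: 2 + 1×3 + 2 = 7; Defendant: 2 + 1×3 = 5; total 12.
For-cause removals: 1.
Minimum venire: 15 + 12 + 1 = 28.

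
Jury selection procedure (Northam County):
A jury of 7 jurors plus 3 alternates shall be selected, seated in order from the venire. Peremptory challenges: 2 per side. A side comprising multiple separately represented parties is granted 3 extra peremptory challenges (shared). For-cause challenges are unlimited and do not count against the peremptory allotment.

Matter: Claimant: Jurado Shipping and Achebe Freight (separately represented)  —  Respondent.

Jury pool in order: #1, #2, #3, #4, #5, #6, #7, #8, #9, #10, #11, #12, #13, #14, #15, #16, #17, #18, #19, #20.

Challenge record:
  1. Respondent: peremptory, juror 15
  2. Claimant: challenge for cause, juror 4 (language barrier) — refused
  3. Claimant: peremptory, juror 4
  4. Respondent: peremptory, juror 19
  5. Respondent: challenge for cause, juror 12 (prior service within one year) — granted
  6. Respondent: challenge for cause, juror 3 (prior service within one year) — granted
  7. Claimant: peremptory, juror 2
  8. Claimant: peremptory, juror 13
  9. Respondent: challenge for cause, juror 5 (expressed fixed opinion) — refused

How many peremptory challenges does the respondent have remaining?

Respondent allotment: 2.
Respondent peremptories used: #15, #19 — 2 (for-cause on #12, #3, #5 don't count).
Remaining: 2 − 2 = 0.

0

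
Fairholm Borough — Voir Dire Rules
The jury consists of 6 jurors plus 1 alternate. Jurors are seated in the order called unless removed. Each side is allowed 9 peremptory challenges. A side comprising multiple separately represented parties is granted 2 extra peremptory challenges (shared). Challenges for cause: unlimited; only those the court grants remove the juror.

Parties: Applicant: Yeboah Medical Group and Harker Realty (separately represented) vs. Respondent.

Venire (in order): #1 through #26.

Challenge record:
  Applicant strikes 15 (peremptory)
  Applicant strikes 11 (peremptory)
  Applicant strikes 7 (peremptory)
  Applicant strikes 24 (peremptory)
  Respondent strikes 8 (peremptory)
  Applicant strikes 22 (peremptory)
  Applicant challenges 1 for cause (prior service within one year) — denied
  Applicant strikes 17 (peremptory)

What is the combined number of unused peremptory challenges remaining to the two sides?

Applicant allotment: 9 base + 2 multi-party = 11. Respondent allotment: 9.
Applicant peremptories used: #15, #11, #7, #24, #22, #17 — 6 (the for-cause on #1 doesn't count).
Respondent peremptories used: #8 — 1.
Remaining: (11 − 6) + (9 − 1) = 13.

13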